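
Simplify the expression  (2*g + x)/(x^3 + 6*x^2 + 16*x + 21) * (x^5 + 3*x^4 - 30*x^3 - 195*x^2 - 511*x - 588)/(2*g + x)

Factor: x^3 + 6*x^2 + 16*x + 21 = (x^2 + 3*x + 7)*(x + 3);  x^5 + 3*x^4 - 30*x^3 - 195*x^2 - 511*x - 588 = (x^2 + 3*x + 7)*(x + 3)*(x - 7)*(x + 4)
Cancel the common factors (x^2 + 3*x + 7), (x + 3), (2*g + x).

x^2 - 3*x - 28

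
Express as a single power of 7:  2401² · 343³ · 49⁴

2401² = 7^8; 343³ = 7^9; 49⁴ = 7^8
Combine exponents: 7^25

7^25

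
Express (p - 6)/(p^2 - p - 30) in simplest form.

Factor: p^2 - p - 30 = (p + 5)*(p - 6)
Cancel the common factor (p - 6).

1/(p + 5)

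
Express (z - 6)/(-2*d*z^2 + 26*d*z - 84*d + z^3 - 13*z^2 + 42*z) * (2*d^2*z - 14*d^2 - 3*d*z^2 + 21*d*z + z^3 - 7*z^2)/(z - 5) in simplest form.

Factor: -2*d*z^2 + 26*d*z - 84*d + z^3 - 13*z^2 + 42*z = (z - 7)*(z - 6)*(-2*d + z);  2*d^2*z - 14*d^2 - 3*d*z^2 + 21*d*z + z^3 - 7*z^2 = (-d + z)*(z - 7)*(-2*d + z)
Cancel the common factors (z - 7), (-2*d + z), (z - 6).

(-d + z)/(z - 5)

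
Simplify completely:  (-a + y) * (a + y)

-a^2 + y^2

(y+a)(y-a) = -a^2 + y^2.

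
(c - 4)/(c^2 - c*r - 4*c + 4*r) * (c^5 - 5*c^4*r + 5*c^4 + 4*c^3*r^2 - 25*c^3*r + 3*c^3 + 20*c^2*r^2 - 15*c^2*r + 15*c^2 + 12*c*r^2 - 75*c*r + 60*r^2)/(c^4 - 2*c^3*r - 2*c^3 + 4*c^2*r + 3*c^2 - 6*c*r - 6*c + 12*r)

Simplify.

(-c^2 + 4*c*r - 5*c + 20*r)/(-c^2 + 2*c*r + 2*c - 4*r)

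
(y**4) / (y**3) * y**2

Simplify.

y**3

Quotient: y**1
Multiply by y**2: add exponents.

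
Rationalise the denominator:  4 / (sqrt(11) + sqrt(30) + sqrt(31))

(-2*sqrt(10230) + 10*sqrt(31) + 12*sqrt(30) + 50*sqrt(11))/305

Group as (sqrt(30) + sqrt(31)) + sqrt(11); multiply by (sqrt(30) + sqrt(31)) - sqrt(11), then rationalise the remaining surd.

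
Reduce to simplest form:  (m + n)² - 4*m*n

(m - n)²

Expanding gives m² - 2*m*n + n², a perfect square.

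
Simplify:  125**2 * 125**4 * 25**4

5**26

125**2 = 5**6; 125**4 = 5**12; 25**4 = 5**8
Combine exponents: 5**26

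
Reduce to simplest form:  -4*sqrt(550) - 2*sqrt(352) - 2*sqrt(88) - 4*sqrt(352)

4*sqrt(550) = 20*sqrt(22); 2*sqrt(352) = 8*sqrt(22); 2*sqrt(88) = 4*sqrt(22); 4*sqrt(352) = 16*sqrt(22)
Combine: (-20 - 8 - 4 - 16)·sqrt(22) = -48*sqrt(22)

-48*sqrt(22)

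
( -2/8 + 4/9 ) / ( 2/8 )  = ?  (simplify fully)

7/9

Numerator: -2/8 + 4/9 = 7/36
Denominator: 2/8 = 1/4
Divide: (7/36) · (4) = 7/9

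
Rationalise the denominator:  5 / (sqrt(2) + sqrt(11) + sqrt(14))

(-20*sqrt(77) - 5*sqrt(14) + 25*sqrt(11) + 115*sqrt(2))/87

Group as (sqrt(2) + sqrt(11)) + sqrt(14); multiply by (sqrt(2) + sqrt(11)) - sqrt(14), then rationalise the remaining surd.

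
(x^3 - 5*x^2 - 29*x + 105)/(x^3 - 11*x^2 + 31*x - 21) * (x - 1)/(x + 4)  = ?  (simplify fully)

(x + 5)/(x + 4)

Factor: x^3 - 5*x^2 - 29*x + 105 = (x - 7)*(x + 5)*(x - 3);  x^3 - 11*x^2 + 31*x - 21 = (x - 7)*(x - 3)*(x - 1)
Cancel the common factors (x - 1), (x - 7), (x - 3).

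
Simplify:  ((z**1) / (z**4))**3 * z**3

z**(-6)

Inside the bracket: (z**-3)
Raise to the power 3: (z**-9)
Multiply by z**3: add exponents.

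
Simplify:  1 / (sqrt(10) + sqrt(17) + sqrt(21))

(-sqrt(3570) + 3*sqrt(21) + 7*sqrt(17) + 14*sqrt(10))/322

Group as (sqrt(10) + sqrt(17)) + sqrt(21); multiply by (sqrt(10) + sqrt(17)) - sqrt(21), then rationalise the remaining surd.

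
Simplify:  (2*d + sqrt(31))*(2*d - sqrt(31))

4*d**2 - 31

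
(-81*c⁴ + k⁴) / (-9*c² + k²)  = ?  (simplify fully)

9*c² + k²

Factor k^4 - (3*c)^4 and cancel (-9*c² + k²).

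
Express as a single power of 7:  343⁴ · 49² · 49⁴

7^24

343⁴ = 7^12; 49² = 7^4; 49⁴ = 7^8
Combine exponents: 7^24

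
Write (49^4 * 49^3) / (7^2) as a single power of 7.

7^12

49^4 = 7^8; 49^3 = 7^6; 7^2 = 7^2
Combine exponents: 7^12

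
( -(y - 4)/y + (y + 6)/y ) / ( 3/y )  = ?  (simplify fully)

10/3

Numerator: -(y - 4)/y + (y + 6)/y = 10/y
Denominator: 3/y = 3/y
Divide: (10/y) · (y/3) = 10/3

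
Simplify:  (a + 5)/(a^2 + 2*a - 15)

Factor: a^2 + 2*a - 15 = (a - 3)*(a + 5)
Cancel the common factor (a + 5).

1/(a - 3)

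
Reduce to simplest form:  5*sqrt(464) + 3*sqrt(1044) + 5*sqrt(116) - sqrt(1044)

5*sqrt(464) = 20*sqrt(29); 3*sqrt(1044) = 18*sqrt(29); 5*sqrt(116) = 10*sqrt(29); sqrt(1044) = 6*sqrt(29)
Combine: (20 + 18 + 10 - 6)·sqrt(29) = 42*sqrt(29)

42*sqrt(29)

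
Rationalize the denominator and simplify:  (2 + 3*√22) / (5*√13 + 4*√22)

(-15*√286 - 10*√13 + 8*√22 + 264)/27

Multiply numerator and denominator by -5*√13 + 4*√22.
Denominator becomes 27; numerator becomes -15*√286 - 10*√13 + 8*√22 + 264.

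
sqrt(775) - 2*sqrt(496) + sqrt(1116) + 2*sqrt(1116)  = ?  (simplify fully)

15*sqrt(31)

sqrt(775) = 5*sqrt(31); 2*sqrt(496) = 8*sqrt(31); sqrt(1116) = 6*sqrt(31); 2*sqrt(1116) = 12*sqrt(31)
Combine: (5 - 8 + 6 + 12)·sqrt(31) = 15*sqrt(31)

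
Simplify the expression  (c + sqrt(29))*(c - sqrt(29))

Difference of squares with P = c, Q = sqrt(29).

c^2 - 29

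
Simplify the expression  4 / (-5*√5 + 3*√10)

(-20*√5 - 12*√10)/35

Multiply numerator and denominator by 3*√10 + 5*√5.
Denominator becomes -35; numerator becomes 12*√10 + 20*√5.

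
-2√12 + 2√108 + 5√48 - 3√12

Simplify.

2√12 = 4*√3; 2√108 = 12*√3; 5√48 = 20*√3; 3√12 = 6*√3
Combine: (-4 + 12 + 20 - 6)·√3 = 22*√3

22*√3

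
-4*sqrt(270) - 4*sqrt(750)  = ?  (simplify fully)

-32*sqrt(30)

4*sqrt(270) = 12*sqrt(30); 4*sqrt(750) = 20*sqrt(30)
Combine: (-12 - 20)·sqrt(30) = -32*sqrt(30)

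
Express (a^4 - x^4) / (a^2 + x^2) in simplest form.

a^2 - x^2

a^4 - x^4 factors as -(-a + x)*(a + x)*(a^2 + x^2).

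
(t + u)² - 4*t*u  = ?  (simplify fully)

(t - u)²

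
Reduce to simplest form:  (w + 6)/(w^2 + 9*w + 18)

1/(w + 3)

Factor: w^2 + 9*w + 18 = (w + 6)*(w + 3)
Cancel the common factor (w + 6).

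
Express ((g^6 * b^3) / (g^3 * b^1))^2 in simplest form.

Inside the bracket: g^3 * b^2
Raise to the power 2: g^6 * b^4

b^4*g^6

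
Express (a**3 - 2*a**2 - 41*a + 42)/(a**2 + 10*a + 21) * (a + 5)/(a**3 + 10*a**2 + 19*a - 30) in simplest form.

(a - 7)/(a**2 + 10*a + 21)

Factor: a**3 - 2*a**2 - 41*a + 42 = (a + 6)*(a - 1)*(a - 7);  a**2 + 10*a + 21 = (a + 3)*(a + 7);  a**3 + 10*a**2 + 19*a - 30 = (a + 5)*(a - 1)*(a + 6)
Cancel the common factors (a + 6), (a + 5), (a - 1).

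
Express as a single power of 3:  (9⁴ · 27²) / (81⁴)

3^(-2)

9⁴ = 3^8; 27² = 3^6; 81⁴ = 3^16
Combine exponents: 3^(-2)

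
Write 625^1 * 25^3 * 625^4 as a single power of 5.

625^1 = 5^4; 25^3 = 5^6; 625^4 = 5^16
Combine exponents: 5^26

5^26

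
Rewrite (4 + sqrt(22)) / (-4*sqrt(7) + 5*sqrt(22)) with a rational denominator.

Multiply numerator and denominator by 4*sqrt(7) + 5*sqrt(22).
Denominator becomes 438; numerator becomes 16*sqrt(7) + 4*sqrt(154) + 20*sqrt(22) + 110.

(8*sqrt(7) + 2*sqrt(154) + 10*sqrt(22) + 55)/219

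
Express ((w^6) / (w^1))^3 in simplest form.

Inside the bracket: w^5
Raise to the power 3: w^15

w^15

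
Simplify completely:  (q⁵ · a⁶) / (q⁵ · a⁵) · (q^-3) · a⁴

a⁵/q³

Quotient: a¹
Multiply by (q^-3) · a⁴: add exponents.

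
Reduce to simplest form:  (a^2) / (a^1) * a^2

a^3

Quotient: a^1
Multiply by a^2: add exponents.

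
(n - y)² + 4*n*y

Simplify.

(n + y)²

After expansion: n² + 2*n*y + y² — a perfect-square trinomial.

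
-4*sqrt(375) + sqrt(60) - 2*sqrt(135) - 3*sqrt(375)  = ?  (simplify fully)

-39*sqrt(15)

4*sqrt(375) = 20*sqrt(15); sqrt(60) = 2*sqrt(15); 2*sqrt(135) = 6*sqrt(15); 3*sqrt(375) = 15*sqrt(15)
Combine: (-20 + 2 - 6 - 15)·sqrt(15) = -39*sqrt(15)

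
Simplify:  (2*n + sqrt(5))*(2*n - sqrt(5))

4*n^2 - 5

(2*n)^2 - (sqrt(5))^2 = 4*n^2 - 5.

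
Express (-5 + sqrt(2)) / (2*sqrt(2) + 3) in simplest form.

Multiply numerator and denominator by -2*sqrt(2) + 3.
Denominator becomes 1; numerator becomes -19 + 13*sqrt(2).

-19 + 13*sqrt(2)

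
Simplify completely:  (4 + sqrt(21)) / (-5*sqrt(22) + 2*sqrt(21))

(-5*sqrt(462) - 20*sqrt(22) - 42 - 8*sqrt(21))/466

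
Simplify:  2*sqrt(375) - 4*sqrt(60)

2*sqrt(375) = 10*sqrt(15); 4*sqrt(60) = 8*sqrt(15)
Combine: (10 - 8)·sqrt(15) = 2*sqrt(15)

2*sqrt(15)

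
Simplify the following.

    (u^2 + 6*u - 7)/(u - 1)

Factor: u^2 + 6*u - 7 = (u - 1)*(u + 7)
Cancel the common factor (u - 1).

u + 7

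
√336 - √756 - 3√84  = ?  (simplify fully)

-8*√21

√336 = 4*√21; √756 = 6*√21; 3√84 = 6*√21
Combine: (4 - 6 - 6)·√21 = -8*√21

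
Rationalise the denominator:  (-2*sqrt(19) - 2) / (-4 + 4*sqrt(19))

Multiply numerator and denominator by -4*sqrt(19) - 4.
Denominator becomes -288; numerator becomes 16*sqrt(19) + 160.

(-10 - sqrt(19))/18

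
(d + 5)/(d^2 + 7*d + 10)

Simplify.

1/(d + 2)

Factor: d^2 + 7*d + 10 = (d + 2)*(d + 5)
Cancel the common factor (d + 5).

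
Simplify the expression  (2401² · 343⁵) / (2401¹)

2401² = 7^8; 343⁵ = 7^15; 2401¹ = 7^4
Combine exponents: 7^19

7^19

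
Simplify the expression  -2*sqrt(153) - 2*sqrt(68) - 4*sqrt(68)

-18*sqrt(17)

2*sqrt(153) = 6*sqrt(17); 2*sqrt(68) = 4*sqrt(17); 4*sqrt(68) = 8*sqrt(17)
Combine: (-6 - 4 - 8)·sqrt(17) = -18*sqrt(17)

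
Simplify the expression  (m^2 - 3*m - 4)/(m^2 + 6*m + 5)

(m - 4)/(m + 5)

Factor: m^2 - 3*m - 4 = (m + 1)*(m - 4);  m^2 + 6*m + 5 = (m + 5)*(m + 1)
Cancel the common factor (m + 1).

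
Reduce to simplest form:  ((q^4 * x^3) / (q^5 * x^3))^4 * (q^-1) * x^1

x/q^5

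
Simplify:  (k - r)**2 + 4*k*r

Expanding gives k**2 + 2*k*r + r**2, a perfect square.

(k + r)**2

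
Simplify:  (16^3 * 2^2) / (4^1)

16^3 = 2^12; 2^2 = 2^2; 4^1 = 2^2
Combine exponents: 2^12

2^12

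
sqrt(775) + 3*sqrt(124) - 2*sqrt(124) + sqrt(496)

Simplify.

11*sqrt(31)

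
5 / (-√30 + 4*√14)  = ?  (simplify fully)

(5*√30 + 20*√14)/194

Multiply numerator and denominator by √30 + 4*√14.
Denominator becomes 194; numerator becomes 5*√30 + 20*√14.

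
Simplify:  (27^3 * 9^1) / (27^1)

27^3 = 3^9; 9^1 = 3^2; 27^1 = 3^3
Combine exponents: 3^8

3^8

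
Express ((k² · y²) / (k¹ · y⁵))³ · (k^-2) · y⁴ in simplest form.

k/y⁵

Inside the bracket: k¹ · (y^-3)
Raise to the power 3: k³ · (y^-9)
Multiply by (k^-2) · y⁴: add exponents.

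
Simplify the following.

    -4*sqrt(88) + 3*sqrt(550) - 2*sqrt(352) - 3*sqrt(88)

-7*sqrt(22)

4*sqrt(88) = 8*sqrt(22); 3*sqrt(550) = 15*sqrt(22); 2*sqrt(352) = 8*sqrt(22); 3*sqrt(88) = 6*sqrt(22)
Combine: (-8 + 15 - 8 - 6)·sqrt(22) = -7*sqrt(22)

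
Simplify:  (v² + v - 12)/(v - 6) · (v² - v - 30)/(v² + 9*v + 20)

Factor: v² + v - 12 = (v - 3)·(v + 4);  v² - v - 30 = (v - 6)·(v + 5);  v² + 9*v + 20 = (v + 4)·(v + 5)
Cancel the common factors (v + 5), (v - 6), (v + 4).

v - 3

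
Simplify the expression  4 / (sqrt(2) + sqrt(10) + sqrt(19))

Group as (sqrt(10) + sqrt(19)) + sqrt(2); multiply by (sqrt(10) + sqrt(19)) - sqrt(2), then rationalise the remaining surd.

(-16*sqrt(95) - 28*sqrt(19) + 44*sqrt(10) + 108*sqrt(2))/31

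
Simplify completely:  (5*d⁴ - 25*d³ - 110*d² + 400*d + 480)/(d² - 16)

5*d² - 25*d - 30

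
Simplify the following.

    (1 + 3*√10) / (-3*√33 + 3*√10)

(-3*√330 - 30 - √33 - √10)/69

Multiply numerator and denominator by 3*√10 + 3*√33.
Denominator becomes -207; numerator becomes 3*√10 + 3*√33 + 90 + 9*√330.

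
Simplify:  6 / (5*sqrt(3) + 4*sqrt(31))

Multiply numerator and denominator by -5*sqrt(3) + 4*sqrt(31).
Denominator becomes 421; numerator becomes -30*sqrt(3) + 24*sqrt(31).

(-30*sqrt(3) + 24*sqrt(31))/421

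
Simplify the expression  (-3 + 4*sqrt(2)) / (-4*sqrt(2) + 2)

Multiply numerator and denominator by 2 + 4*sqrt(2).
Denominator becomes -28; numerator becomes -4*sqrt(2) + 26.

(-13 + 2*sqrt(2))/14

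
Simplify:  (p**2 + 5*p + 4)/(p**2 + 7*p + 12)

Factor: p**2 + 5*p + 4 = (p + 4)*(p + 1);  p**2 + 7*p + 12 = (p + 3)*(p + 4)
Cancel the common factor (p + 4).

(p + 1)/(p + 3)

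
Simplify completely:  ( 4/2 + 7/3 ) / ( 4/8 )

26/3

Numerator: 4/2 + 7/3 = 13/3
Denominator: 4/8 = 1/2
Divide: (13/3) · (2) = 26/3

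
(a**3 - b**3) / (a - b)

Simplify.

a**2 + a*b + b**2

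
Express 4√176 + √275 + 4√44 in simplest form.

4√176 = 16*√11; √275 = 5*√11; 4√44 = 8*√11
Combine: (16 + 5 + 8)·√11 = 29*√11

29*√11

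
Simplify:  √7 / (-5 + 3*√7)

Multiply numerator and denominator by -3*√7 - 5.
Denominator becomes -38; numerator becomes -21 - 5*√7.

(5*√7 + 21)/38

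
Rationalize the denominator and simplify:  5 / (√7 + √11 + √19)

Group as (√11 + √19) + √7; multiply by (√11 + √19) - √7, then rationalise the remaining surd.

(-10*√1463 - 5*√19 + 75*√11 + 115*√7)/307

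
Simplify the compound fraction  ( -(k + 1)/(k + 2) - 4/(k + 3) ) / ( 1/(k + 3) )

(-k^2 - 8*k - 11)/(k + 2)

Numerator: -(k + 1)/(k + 2) - 4/(k + 3) = (-k^2 - 8*k - 11)/(k^2 + 5*k + 6)
Denominator: 1/(k + 3) = 1/(k + 3)
Divide: ((-k^2 - 8*k - 11)/(k^2 + 5*k + 6)) · (k + 3) = (-k^2 - 8*k - 11)/(k + 2)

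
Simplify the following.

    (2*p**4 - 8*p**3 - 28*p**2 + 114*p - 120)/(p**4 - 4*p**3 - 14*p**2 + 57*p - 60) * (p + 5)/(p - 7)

(2*p + 10)/(p - 7)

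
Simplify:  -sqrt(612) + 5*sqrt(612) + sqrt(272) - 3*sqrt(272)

16*sqrt(17)

sqrt(612) = 6*sqrt(17); 5*sqrt(612) = 30*sqrt(17); sqrt(272) = 4*sqrt(17); 3*sqrt(272) = 12*sqrt(17)
Combine: (-6 + 30 + 4 - 12)·sqrt(17) = 16*sqrt(17)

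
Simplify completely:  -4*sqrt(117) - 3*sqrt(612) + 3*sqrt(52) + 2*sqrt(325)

-18*sqrt(17) + 4*sqrt(13)

4*sqrt(117) = 12*sqrt(13); 3*sqrt(612) = 18*sqrt(17); 3*sqrt(52) = 6*sqrt(13); 2*sqrt(325) = 10*sqrt(13)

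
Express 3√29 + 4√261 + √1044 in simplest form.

3√29 = 3*√29; 4√261 = 12*√29; √1044 = 6*√29
Combine: (3 + 12 + 6)·√29 = 21*√29

21*√29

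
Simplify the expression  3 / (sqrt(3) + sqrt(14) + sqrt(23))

Group as (sqrt(3) + sqrt(14)) + sqrt(23); multiply by (sqrt(3) + sqrt(14)) - sqrt(23), then rationalise the remaining surd.

(-sqrt(966) - 3*sqrt(23) + 6*sqrt(14) + 17*sqrt(3))/22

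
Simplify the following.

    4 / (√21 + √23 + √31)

Group as (√21 + √23) + √31; multiply by (√21 + √23) - √31, then rationalise the remaining surd.

(-8*√14973 + 52*√31 + 116*√23 + 132*√21)/1763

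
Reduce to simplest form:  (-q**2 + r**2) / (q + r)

Factor r**2 - q**2 and cancel (q + r).

-q + r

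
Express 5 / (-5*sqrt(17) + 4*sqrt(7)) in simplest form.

(-25*sqrt(17) - 20*sqrt(7))/313

Multiply numerator and denominator by 4*sqrt(7) + 5*sqrt(17).
Denominator becomes -313; numerator becomes 20*sqrt(7) + 25*sqrt(17).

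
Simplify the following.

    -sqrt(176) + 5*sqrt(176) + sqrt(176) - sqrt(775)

-5*sqrt(31) + 20*sqrt(11)

sqrt(176) = 4*sqrt(11); 5*sqrt(176) = 20*sqrt(11); sqrt(176) = 4*sqrt(11); sqrt(775) = 5*sqrt(31)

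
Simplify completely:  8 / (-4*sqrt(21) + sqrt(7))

(-32*sqrt(21) - 8*sqrt(7))/329

Multiply numerator and denominator by sqrt(7) + 4*sqrt(21).
Denominator becomes -329; numerator becomes 8*sqrt(7) + 32*sqrt(21).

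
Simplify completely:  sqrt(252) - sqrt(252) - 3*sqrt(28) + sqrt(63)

-3*sqrt(7)

sqrt(252) = 6*sqrt(7); sqrt(252) = 6*sqrt(7); 3*sqrt(28) = 6*sqrt(7); sqrt(63) = 3*sqrt(7)
Combine: (6 - 6 - 6 + 3)·sqrt(7) = -3*sqrt(7)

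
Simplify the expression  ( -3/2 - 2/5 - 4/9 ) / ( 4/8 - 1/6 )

-211/30

Numerator: -3/2 - 2/5 - 4/9 = -211/90
Denominator: 4/8 - 1/6 = 1/3
Divide: (-211/90) · (3) = -211/30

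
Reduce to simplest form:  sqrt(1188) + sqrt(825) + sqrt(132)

sqrt(1188) = 6*sqrt(33); sqrt(825) = 5*sqrt(33); sqrt(132) = 2*sqrt(33)
Combine: (6 + 5 + 2)·sqrt(33) = 13*sqrt(33)

13*sqrt(33)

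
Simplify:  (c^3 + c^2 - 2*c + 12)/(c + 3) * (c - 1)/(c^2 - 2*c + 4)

c - 1

Factor: c^3 + c^2 - 2*c + 12 = (c^2 - 2*c + 4)*(c + 3)
Cancel the common factors (c^2 - 2*c + 4), (c + 3).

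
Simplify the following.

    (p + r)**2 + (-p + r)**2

Only the even-power cross terms survive.

2*p**2 + 2*r**2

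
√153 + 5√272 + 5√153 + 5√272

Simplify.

58*√17

√153 = 3*√17; 5√272 = 20*√17; 5√153 = 15*√17; 5√272 = 20*√17
Combine: (3 + 20 + 15 + 20)·√17 = 58*√17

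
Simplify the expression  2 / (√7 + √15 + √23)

(-4*√2415 - 2*√23 + 30*√15 + 62*√7)/419

Group as (√7 + √23) + √15; multiply by (√7 + √23) - √15, then rationalise the remaining surd.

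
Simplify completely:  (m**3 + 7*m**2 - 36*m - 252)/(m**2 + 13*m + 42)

Factor: m**3 + 7*m**2 - 36*m - 252 = (m + 6)*(m - 6)*(m + 7);  m**2 + 13*m + 42 = (m + 6)*(m + 7)
Cancel the common factors (m + 6), (m + 7).

m - 6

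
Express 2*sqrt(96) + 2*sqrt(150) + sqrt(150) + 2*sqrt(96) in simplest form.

31*sqrt(6)

2*sqrt(96) = 8*sqrt(6); 2*sqrt(150) = 10*sqrt(6); sqrt(150) = 5*sqrt(6); 2*sqrt(96) = 8*sqrt(6)
Combine: (8 + 10 + 5 + 8)·sqrt(6) = 31*sqrt(6)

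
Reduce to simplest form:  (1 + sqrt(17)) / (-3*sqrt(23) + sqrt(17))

Multiply numerator and denominator by sqrt(17) + 3*sqrt(23).
Denominator becomes -190; numerator becomes sqrt(17) + 3*sqrt(23) + 17 + 3*sqrt(391).

(-3*sqrt(391) - 17 - 3*sqrt(23) - sqrt(17))/190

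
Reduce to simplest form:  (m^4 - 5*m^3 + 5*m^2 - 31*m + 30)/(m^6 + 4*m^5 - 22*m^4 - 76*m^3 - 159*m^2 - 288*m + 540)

Factor: m^4 - 5*m^3 + 5*m^2 - 31*m + 30 = (m^2 + m + 6)*(m - 5)*(m - 1);  m^6 + 4*m^5 - 22*m^4 - 76*m^3 - 159*m^2 - 288*m + 540 = (m - 5)*(m^2 + m + 6)*(m - 1)*(m + 6)*(m + 3)
Cancel the common factors (m^2 + m + 6), (m - 5), (m - 1).

1/(m^2 + 9*m + 18)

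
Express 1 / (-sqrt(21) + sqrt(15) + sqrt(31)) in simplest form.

Group as (sqrt(15) + sqrt(31)) - sqrt(21); multiply by (sqrt(15) + sqrt(31)) + sqrt(21), then rationalise the remaining surd.

(-25*sqrt(21) + 5*sqrt(31) + 37*sqrt(15) + 6*sqrt(1085))/1235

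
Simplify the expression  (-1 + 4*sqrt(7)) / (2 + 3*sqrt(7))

Multiply numerator and denominator by -3*sqrt(7) + 2.
Denominator becomes -59; numerator becomes -86 + 11*sqrt(7).

(-11*sqrt(7) + 86)/59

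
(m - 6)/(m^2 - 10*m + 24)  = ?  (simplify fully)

1/(m - 4)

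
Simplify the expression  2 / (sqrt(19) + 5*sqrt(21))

(-sqrt(19) + 5*sqrt(21))/253

Multiply numerator and denominator by -sqrt(19) + 5*sqrt(21).
Denominator becomes 506; numerator becomes -2*sqrt(19) + 10*sqrt(21).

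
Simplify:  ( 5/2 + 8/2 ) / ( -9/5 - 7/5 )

-65/32

Numerator: 5/2 + 8/2 = 13/2
Denominator: -9/5 - 7/5 = -16/5
Divide: (13/2) · (-5/16) = -65/32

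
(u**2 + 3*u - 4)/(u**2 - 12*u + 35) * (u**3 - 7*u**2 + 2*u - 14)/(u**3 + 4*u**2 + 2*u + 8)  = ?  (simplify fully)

Factor: u**2 + 3*u - 4 = (u + 4)*(u - 1);  u**2 - 12*u + 35 = (u - 7)*(u - 5);  u**3 - 7*u**2 + 2*u - 14 = (u - 7)*(u**2 + 2);  u**3 + 4*u**2 + 2*u + 8 = (u**2 + 2)*(u + 4)
Cancel the common factors (u**2 + 2), (u - 7), (u + 4).

(u - 1)/(u - 5)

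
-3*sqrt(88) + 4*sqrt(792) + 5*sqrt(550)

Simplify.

43*sqrt(22)

3*sqrt(88) = 6*sqrt(22); 4*sqrt(792) = 24*sqrt(22); 5*sqrt(550) = 25*sqrt(22)
Combine: (-6 + 24 + 25)·sqrt(22) = 43*sqrt(22)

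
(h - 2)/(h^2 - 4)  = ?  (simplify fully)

Factor: h^2 - 4 = (h - 2)*(h + 2)
Cancel the common factor (h - 2).

1/(h + 2)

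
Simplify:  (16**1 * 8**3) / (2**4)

2**9

16**1 = 2**4; 8**3 = 2**9; 2**4 = 2**4
Combine exponents: 2**9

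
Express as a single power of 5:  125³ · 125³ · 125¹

5^21

125³ = 5^9; 125³ = 5^9; 125¹ = 5^3
Combine exponents: 5^21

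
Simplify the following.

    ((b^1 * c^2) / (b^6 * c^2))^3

b^(-15)

Inside the bracket: (b^-5)
Raise to the power 3: (b^-15)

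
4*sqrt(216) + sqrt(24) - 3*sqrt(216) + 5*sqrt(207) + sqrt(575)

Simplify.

8*sqrt(6) + 20*sqrt(23)

4*sqrt(216) = 24*sqrt(6); sqrt(24) = 2*sqrt(6); 3*sqrt(216) = 18*sqrt(6); 5*sqrt(207) = 15*sqrt(23); sqrt(575) = 5*sqrt(23)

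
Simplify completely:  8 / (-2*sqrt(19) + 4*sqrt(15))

Multiply numerator and denominator by 2*sqrt(19) + 4*sqrt(15).
Denominator becomes 164; numerator becomes 16*sqrt(19) + 32*sqrt(15).

(4*sqrt(19) + 8*sqrt(15))/41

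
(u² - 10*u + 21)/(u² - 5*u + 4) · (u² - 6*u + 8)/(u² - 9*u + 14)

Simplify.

Factor: u² - 10*u + 21 = (u - 3)·(u - 7);  u² - 5*u + 4 = (u - 1)·(u - 4);  u² - 6*u + 8 = (u - 4)·(u - 2);  u² - 9*u + 14 = (u - 2)·(u - 7)
Cancel the common factors (u - 2), (u - 4), (u - 7).

(u - 3)/(u - 1)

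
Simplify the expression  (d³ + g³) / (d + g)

d^3 + g^3 = (d + g)(d² - d*g + g²).

d² - d*g + g²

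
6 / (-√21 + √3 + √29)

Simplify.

(-66*√21 - 30*√29 + 282*√3 + 36*√203)/227

Group as (√3 + √29) - √21; multiply by (√3 + √29) + √21, then rationalise the remaining surd.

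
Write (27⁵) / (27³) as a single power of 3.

3^6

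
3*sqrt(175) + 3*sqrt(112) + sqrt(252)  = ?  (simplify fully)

33*sqrt(7)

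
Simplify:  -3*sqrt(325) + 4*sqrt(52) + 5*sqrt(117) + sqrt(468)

3*sqrt(325) = 15*sqrt(13); 4*sqrt(52) = 8*sqrt(13); 5*sqrt(117) = 15*sqrt(13); sqrt(468) = 6*sqrt(13)
Combine: (-15 + 8 + 15 + 6)·sqrt(13) = 14*sqrt(13)

14*sqrt(13)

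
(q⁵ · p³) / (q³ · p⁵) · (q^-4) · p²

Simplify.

Quotient: q² · (p^-2)
Multiply by (q^-4) · p²: add exponents.

q^(-2)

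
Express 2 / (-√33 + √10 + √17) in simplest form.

Group as (√10 + √17) - √33; multiply by (√10 + √17) + √33, then rationalise the remaining surd.

(3*√33 + 13*√17 + 20*√10 + √5610)/161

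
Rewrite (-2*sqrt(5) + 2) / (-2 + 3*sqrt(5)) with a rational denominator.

(-26 + 2*sqrt(5))/41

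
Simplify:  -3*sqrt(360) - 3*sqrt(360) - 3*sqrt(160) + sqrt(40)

-46*sqrt(10)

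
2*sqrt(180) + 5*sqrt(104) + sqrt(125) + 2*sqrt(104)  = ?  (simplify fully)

17*sqrt(5) + 14*sqrt(26)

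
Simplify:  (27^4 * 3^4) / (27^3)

27^4 = 3^12; 3^4 = 3^4; 27^3 = 3^9
Combine exponents: 3^7

3^7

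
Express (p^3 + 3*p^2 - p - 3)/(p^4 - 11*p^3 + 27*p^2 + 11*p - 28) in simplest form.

(p + 3)/(p^2 - 11*p + 28)

Factor: p^3 + 3*p^2 - p - 3 = (p - 1)*(p + 3)*(p + 1);  p^4 - 11*p^3 + 27*p^2 + 11*p - 28 = (p - 1)*(p - 4)*(p + 1)*(p - 7)
Cancel the common factors (p + 1), (p - 1).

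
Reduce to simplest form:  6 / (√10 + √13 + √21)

(-√2730 + √21 + 9*√13 + 12*√10)/43

Group as (√10 + √21) + √13; multiply by (√10 + √21) - √13, then rationalise the remaining surd.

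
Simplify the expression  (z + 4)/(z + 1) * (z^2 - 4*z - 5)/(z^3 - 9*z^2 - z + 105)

Factor: z^2 - 4*z - 5 = (z - 5)*(z + 1);  z^3 - 9*z^2 - z + 105 = (z - 7)*(z - 5)*(z + 3)
Cancel the common factors (z + 1), (z - 5).

(z + 4)/(z^2 - 4*z - 21)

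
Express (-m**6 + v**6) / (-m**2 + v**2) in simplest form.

m**4 + m**2*v**2 + v**4

Difference of sixth powers: factor out (-m**2 + v**2).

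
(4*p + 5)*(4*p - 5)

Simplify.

Difference of squares with P = 4*p, Q = 5.

16*p**2 - 25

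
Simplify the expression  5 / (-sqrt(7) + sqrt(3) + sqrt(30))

(-85*sqrt(3) - 15*sqrt(70) + 65*sqrt(7) + 50*sqrt(30))/158

Group as (sqrt(3) + sqrt(30)) - sqrt(7); multiply by (sqrt(3) + sqrt(30)) + sqrt(7), then rationalise the remaining surd.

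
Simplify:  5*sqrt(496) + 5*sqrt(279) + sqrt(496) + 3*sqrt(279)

48*sqrt(31)

5*sqrt(496) = 20*sqrt(31); 5*sqrt(279) = 15*sqrt(31); sqrt(496) = 4*sqrt(31); 3*sqrt(279) = 9*sqrt(31)
Combine: (20 + 15 + 4 + 9)·sqrt(31) = 48*sqrt(31)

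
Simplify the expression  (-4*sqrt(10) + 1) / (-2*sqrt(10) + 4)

Multiply numerator and denominator by 4 + 2*sqrt(10).
Denominator becomes -24; numerator becomes -76 - 14*sqrt(10).

(7*sqrt(10) + 38)/12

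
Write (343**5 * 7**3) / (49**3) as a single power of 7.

343**5 = 7**15; 7**3 = 7**3; 49**3 = 7**6
Combine exponents: 7**12

7**12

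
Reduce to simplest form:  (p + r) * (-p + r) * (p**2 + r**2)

Pair the conjugate factors: (r+p)(r-p) = -p**2 + r**2, then repeat with the next factor.

-p**4 + r**4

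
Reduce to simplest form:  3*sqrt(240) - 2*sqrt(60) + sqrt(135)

3*sqrt(240) = 12*sqrt(15); 2*sqrt(60) = 4*sqrt(15); sqrt(135) = 3*sqrt(15)
Combine: (12 - 4 + 3)·sqrt(15) = 11*sqrt(15)

11*sqrt(15)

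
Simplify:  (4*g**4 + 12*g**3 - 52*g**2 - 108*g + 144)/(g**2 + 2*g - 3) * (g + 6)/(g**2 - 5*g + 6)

(4*g**2 + 40*g + 96)/(g - 2)

Factor: 4*g**4 + 12*g**3 - 52*g**2 - 108*g + 144 = 4*(g - 1)*(g + 4)*(g + 3)*(g - 3);  g**2 + 2*g - 3 = (g - 1)*(g + 3);  g**2 - 5*g + 6 = (g - 2)*(g - 3)
Cancel the common factors (g - 1), (g + 3), (g - 3).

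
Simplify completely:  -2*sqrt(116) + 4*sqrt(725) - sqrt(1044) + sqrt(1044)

16*sqrt(29)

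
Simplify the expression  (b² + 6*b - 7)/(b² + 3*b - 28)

(b - 1)/(b - 4)

Factor: b² + 6*b - 7 = (b + 7)·(b - 1);  b² + 3*b - 28 = (b - 4)·(b + 7)
Cancel the common factor (b + 7).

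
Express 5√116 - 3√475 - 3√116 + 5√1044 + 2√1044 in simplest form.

5√116 = 10*√29; 3√475 = 15*√19; 3√116 = 6*√29; 5√1044 = 30*√29; 2√1044 = 12*√29

-15*√19 + 46*√29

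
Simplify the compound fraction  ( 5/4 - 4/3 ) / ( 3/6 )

Numerator: 5/4 - 4/3 = -1/12
Denominator: 3/6 = 1/2
Divide: (-1/12) · (2) = -1/6

-1/6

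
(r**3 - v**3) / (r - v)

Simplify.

r**2 + r*v + v**2

r**3 - v**3 = (r - v)(r**2 + r*v + v**2).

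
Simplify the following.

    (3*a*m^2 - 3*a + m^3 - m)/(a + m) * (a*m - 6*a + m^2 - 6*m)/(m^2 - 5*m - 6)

Factor: 3*a*m^2 - 3*a + m^3 - m = (m + 1)*(3*a + m)*(m - 1);  a*m - 6*a + m^2 - 6*m = (a + m)*(m - 6);  m^2 - 5*m - 6 = (m + 1)*(m - 6)
Cancel the common factors (m + 1), (m - 6), (a + m).

3*a*m - 3*a + m^2 - m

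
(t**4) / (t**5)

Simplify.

Quotient: (t**-1)

1/t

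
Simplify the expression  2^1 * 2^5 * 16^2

2^1 = 2^1; 2^5 = 2^5; 16^2 = 2^8
Combine exponents: 2^14

2^14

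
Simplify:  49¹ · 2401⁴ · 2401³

7^30

49¹ = 7^2; 2401⁴ = 7^16; 2401³ = 7^12
Combine exponents: 7^30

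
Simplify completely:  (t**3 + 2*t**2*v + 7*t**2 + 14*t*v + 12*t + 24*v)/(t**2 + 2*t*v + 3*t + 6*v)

t + 4

Factor: t**3 + 2*t**2*v + 7*t**2 + 14*t*v + 12*t + 24*v = (t + 4)*(t + 3)*(t + 2*v);  t**2 + 2*t*v + 3*t + 6*v = (t + 3)*(t + 2*v)
Cancel the common factors (t + 3), (t + 2*v).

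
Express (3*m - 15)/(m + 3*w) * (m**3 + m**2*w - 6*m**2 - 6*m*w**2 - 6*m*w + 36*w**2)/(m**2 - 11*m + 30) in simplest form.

3*m - 6*w

Factor: 3*m - 15 = 3*(m - 5);  m**3 + m**2*w - 6*m**2 - 6*m*w**2 - 6*m*w + 36*w**2 = (m - 2*w)*(m - 6)*(m + 3*w);  m**2 - 11*m + 30 = (m - 5)*(m - 6)
Cancel the common factors (m - 5), (m + 3*w), (m - 6).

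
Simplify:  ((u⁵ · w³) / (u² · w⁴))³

u⁹/w³

Inside the bracket: u³ · (w^-1)
Raise to the power 3: u⁹ · (w^-3)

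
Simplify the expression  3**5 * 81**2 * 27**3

3**22

3**5 = 3**5; 81**2 = 3**8; 27**3 = 3**9
Combine exponents: 3**22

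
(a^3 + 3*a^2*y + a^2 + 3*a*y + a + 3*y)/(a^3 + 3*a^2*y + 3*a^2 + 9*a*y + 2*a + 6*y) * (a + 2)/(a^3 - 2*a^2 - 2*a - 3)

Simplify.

1/(a^2 - 2*a - 3)

Factor: a^3 + 3*a^2*y + a^2 + 3*a*y + a + 3*y = (a^2 + a + 1)*(a + 3*y);  a^3 + 3*a^2*y + 3*a^2 + 9*a*y + 2*a + 6*y = (a + 3*y)*(a + 1)*(a + 2);  a^3 - 2*a^2 - 2*a - 3 = (a^2 + a + 1)*(a - 3)
Cancel the common factors (a^2 + a + 1), (a + 2), (a + 3*y).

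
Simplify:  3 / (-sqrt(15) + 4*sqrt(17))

(3*sqrt(15) + 12*sqrt(17))/257

Multiply numerator and denominator by sqrt(15) + 4*sqrt(17).
Denominator becomes 257; numerator becomes 3*sqrt(15) + 12*sqrt(17).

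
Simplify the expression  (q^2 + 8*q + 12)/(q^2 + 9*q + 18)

(q + 2)/(q + 3)

Factor: q^2 + 8*q + 12 = (q + 6)*(q + 2);  q^2 + 9*q + 18 = (q + 3)*(q + 6)
Cancel the common factor (q + 6).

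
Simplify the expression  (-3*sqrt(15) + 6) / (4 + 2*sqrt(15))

(-57 + 12*sqrt(15))/22

Multiply numerator and denominator by -2*sqrt(15) + 4.
Denominator becomes -44; numerator becomes -24*sqrt(15) + 114.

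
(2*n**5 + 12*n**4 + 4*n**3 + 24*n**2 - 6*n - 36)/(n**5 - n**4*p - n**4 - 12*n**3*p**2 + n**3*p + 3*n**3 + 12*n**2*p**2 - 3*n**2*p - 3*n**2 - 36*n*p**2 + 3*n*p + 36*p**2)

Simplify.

(-2*n**2 - 14*n - 12)/(-n**2 + n*p + 12*p**2)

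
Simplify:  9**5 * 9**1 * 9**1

3**14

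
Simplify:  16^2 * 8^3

16^2 = 2^8; 8^3 = 2^9
Combine exponents: 2^17

2^17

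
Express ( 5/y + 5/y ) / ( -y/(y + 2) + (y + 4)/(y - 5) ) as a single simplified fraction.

(10*y² - 30*y - 100)/(11*y² + 8*y)

Numerator: 5/y + 5/y = 10/y
Denominator: -y/(y + 2) + (y + 4)/(y - 5) = (11*y + 8)/(y² - 3*y - 10)
Divide: (10/y) · ((y² - 3*y - 10)/(11*y + 8)) = (10*y² - 30*y - 100)/(11*y² + 8*y)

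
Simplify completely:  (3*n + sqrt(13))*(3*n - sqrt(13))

9*n^2 - 13

Product of conjugates: (P+Q)(P-Q) = P^2 - Q^2.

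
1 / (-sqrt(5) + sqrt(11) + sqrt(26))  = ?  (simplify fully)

(-16*sqrt(5) - 5*sqrt(26) + 10*sqrt(11) + sqrt(1430))/60

Group as (sqrt(11) + sqrt(26)) - sqrt(5); multiply by (sqrt(11) + sqrt(26)) + sqrt(5), then rationalise the remaining surd.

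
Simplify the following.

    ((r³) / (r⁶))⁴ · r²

Inside the bracket: (r^-3)
Raise to the power 4: (r^-12)
Multiply by r²: add exponents.

r^(-10)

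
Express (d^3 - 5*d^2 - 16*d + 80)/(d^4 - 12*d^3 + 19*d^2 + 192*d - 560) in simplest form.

1/(d - 7)

Factor: d^3 - 5*d^2 - 16*d + 80 = (d + 4)*(d - 4)*(d - 5);  d^4 - 12*d^3 + 19*d^2 + 192*d - 560 = (d - 5)*(d - 7)*(d - 4)*(d + 4)
Cancel the common factors (d - 5), (d - 4), (d + 4).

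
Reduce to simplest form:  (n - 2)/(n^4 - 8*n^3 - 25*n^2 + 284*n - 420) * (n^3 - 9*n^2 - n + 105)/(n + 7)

(n + 3)/(n^2 + 13*n + 42)

Factor: n^4 - 8*n^3 - 25*n^2 + 284*n - 420 = (n - 5)*(n - 7)*(n - 2)*(n + 6);  n^3 - 9*n^2 - n + 105 = (n + 3)*(n - 7)*(n - 5)
Cancel the common factors (n - 7), (n - 2), (n - 5).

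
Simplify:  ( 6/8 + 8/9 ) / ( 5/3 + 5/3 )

59/120

Numerator: 6/8 + 8/9 = 59/36
Denominator: 5/3 + 5/3 = 10/3
Divide: (59/36) · (3/10) = 59/120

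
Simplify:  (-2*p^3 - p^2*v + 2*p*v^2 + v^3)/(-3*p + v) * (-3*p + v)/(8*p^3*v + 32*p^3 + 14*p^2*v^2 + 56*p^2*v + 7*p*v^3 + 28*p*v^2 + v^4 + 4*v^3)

(-p + v)/(4*p*v + 16*p + v^2 + 4*v)

Factor: -2*p^3 - p^2*v + 2*p*v^2 + v^3 = (p + v)*(2*p + v)*(-p + v);  8*p^3*v + 32*p^3 + 14*p^2*v^2 + 56*p^2*v + 7*p*v^3 + 28*p*v^2 + v^4 + 4*v^3 = (2*p + v)*(p + v)*(v + 4)*(4*p + v)
Cancel the common factors (p + v), (2*p + v), (-3*p + v).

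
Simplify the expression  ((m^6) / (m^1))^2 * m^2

m^12

Inside the bracket: m^5
Raise to the power 2: m^10
Multiply by m^2: add exponents.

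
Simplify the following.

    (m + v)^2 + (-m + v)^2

2*m^2 + 2*v^2

Only the even-power cross terms survive.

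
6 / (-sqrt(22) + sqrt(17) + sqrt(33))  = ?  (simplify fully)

(-42*sqrt(22) + 9*sqrt(33) + 57*sqrt(17) + 33*sqrt(102))/365

Group as (sqrt(17) + sqrt(33)) - sqrt(22); multiply by (sqrt(17) + sqrt(33)) + sqrt(22), then rationalise the remaining surd.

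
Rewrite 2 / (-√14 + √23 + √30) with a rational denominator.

(-78*√14 + 14*√30 + 42*√23 + 8*√2415)/1239

Group as (√23 + √30) - √14; multiply by (√23 + √30) + √14, then rationalise the remaining surd.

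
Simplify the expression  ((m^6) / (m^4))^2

m^4

Inside the bracket: m^2
Raise to the power 2: m^4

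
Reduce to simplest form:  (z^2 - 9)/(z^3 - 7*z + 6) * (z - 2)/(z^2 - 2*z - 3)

1/(z^2 - 1)

Factor: z^2 - 9 = (z + 3)*(z - 3);  z^3 - 7*z + 6 = (z + 3)*(z - 1)*(z - 2);  z^2 - 2*z - 3 = (z + 1)*(z - 3)
Cancel the common factors (z - 2), (z + 3), (z - 3).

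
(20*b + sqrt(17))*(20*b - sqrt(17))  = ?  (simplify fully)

(20*b)^2 - (sqrt(17))^2 = 400*b^2 - 17.

400*b^2 - 17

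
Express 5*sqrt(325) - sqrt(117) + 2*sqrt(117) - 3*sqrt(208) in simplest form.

5*sqrt(325) = 25*sqrt(13); sqrt(117) = 3*sqrt(13); 2*sqrt(117) = 6*sqrt(13); 3*sqrt(208) = 12*sqrt(13)
Combine: (25 - 3 + 6 - 12)·sqrt(13) = 16*sqrt(13)

16*sqrt(13)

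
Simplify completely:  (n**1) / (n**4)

Quotient: (n**-3)

n**(-3)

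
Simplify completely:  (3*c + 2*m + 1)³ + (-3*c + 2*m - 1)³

4*m*(27*c² + 18*c + 4*m² + 3)

Write as f((2*m),(3*c + 1)) + f((2*m),-(3*c + 1)) and expand.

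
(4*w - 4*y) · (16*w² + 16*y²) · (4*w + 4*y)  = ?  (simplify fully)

Telescope via difference of squares: ((4*w)+(4*y))((4*w)-(4*y)) = 16*w² - 16*y², then repeat with the next factor.

256*w⁴ - 256*y⁴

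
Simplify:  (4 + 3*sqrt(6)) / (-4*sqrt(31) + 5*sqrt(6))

(-6*sqrt(186) - 45 - 8*sqrt(31) - 10*sqrt(6))/173

Multiply numerator and denominator by 5*sqrt(6) + 4*sqrt(31).
Denominator becomes -346; numerator becomes 20*sqrt(6) + 16*sqrt(31) + 90 + 12*sqrt(186).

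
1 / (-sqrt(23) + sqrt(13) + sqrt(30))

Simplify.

(-10*sqrt(23) + 3*sqrt(30) + 20*sqrt(13) + sqrt(8970))/580

Group as (sqrt(13) + sqrt(30)) - sqrt(23); multiply by (sqrt(13) + sqrt(30)) + sqrt(23), then rationalise the remaining surd.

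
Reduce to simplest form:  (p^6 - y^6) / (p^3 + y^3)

p^6 - y^6 factors as -(-p + y)*(p + y)*(p^2 - p*y + y^2)*(p^2 + p*y + y^2).

p^3 - y^3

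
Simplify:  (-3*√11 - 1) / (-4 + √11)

(37 + 13*√11)/5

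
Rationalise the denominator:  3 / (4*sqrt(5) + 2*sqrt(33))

(-6*sqrt(5) + 3*sqrt(33))/26

Multiply numerator and denominator by -4*sqrt(5) + 2*sqrt(33).
Denominator becomes 52; numerator becomes -12*sqrt(5) + 6*sqrt(33).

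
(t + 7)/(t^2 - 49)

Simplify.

1/(t - 7)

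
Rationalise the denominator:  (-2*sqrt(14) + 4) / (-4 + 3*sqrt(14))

Multiply numerator and denominator by -3*sqrt(14) - 4.
Denominator becomes -110; numerator becomes -4*sqrt(14) + 68.

(-34 + 2*sqrt(14))/55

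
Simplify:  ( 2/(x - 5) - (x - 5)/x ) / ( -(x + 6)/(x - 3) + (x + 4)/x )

(x^3 - 15*x^2 + 61*x - 75)/(5*x^2 - 13*x - 60)

Numerator: 2/(x - 5) - (x - 5)/x = (-x^2 + 12*x - 25)/(x^2 - 5*x)
Denominator: -(x + 6)/(x - 3) + (x + 4)/x = (-5*x - 12)/(x^2 - 3*x)
Divide: ((-x^2 + 12*x - 25)/(x^2 - 5*x)) · ((x^2 - 3*x)/(-5*x - 12)) = (x^3 - 15*x^2 + 61*x - 75)/(5*x^2 - 13*x - 60)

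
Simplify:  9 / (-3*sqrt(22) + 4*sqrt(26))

Multiply numerator and denominator by 3*sqrt(22) + 4*sqrt(26).
Denominator becomes 218; numerator becomes 27*sqrt(22) + 36*sqrt(26).

(27*sqrt(22) + 36*sqrt(26))/218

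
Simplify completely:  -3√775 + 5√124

3√775 = 15*√31; 5√124 = 10*√31
Combine: (-15 + 10)·√31 = -5*√31

-5*√31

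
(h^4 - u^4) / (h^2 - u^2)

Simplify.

Difference of fourth powers: factor out (h^2 - u^2).

h^2 + u^2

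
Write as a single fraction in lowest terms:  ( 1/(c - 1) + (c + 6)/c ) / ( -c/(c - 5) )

(-c³ - c² + 36*c - 30)/(c³ - c²)

Numerator: 1/(c - 1) + (c + 6)/c = (c² + 6*c - 6)/(c² - c)
Denominator: -c/(c - 5) = -c/(c - 5)
Divide: ((c² + 6*c - 6)/(c² - c)) · (-(c - 5)/c) = (-c³ - c² + 36*c - 30)/(c³ - c²)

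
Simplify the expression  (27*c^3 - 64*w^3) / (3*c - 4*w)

Apply the difference-of-cubes factorisation and cancel (3*c - 4*w).

9*c^2 + 12*c*w + 16*w^2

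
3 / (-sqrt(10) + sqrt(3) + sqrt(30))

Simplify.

(-111*sqrt(3) - 180 + 69*sqrt(10) + 51*sqrt(30))/169

Group as (sqrt(3) + sqrt(30)) - sqrt(10); multiply by (sqrt(3) + sqrt(30)) + sqrt(10), then rationalise the remaining surd.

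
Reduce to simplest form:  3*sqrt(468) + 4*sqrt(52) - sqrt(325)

21*sqrt(13)

3*sqrt(468) = 18*sqrt(13); 4*sqrt(52) = 8*sqrt(13); sqrt(325) = 5*sqrt(13)
Combine: (18 + 8 - 5)·sqrt(13) = 21*sqrt(13)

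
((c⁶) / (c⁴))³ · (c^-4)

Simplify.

c²

Inside the bracket: c²
Raise to the power 3: c⁶
Multiply by (c^-4): add exponents.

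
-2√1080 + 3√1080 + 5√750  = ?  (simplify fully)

2√1080 = 12*√30; 3√1080 = 18*√30; 5√750 = 25*√30
Combine: (-12 + 18 + 25)·√30 = 31*√30

31*√30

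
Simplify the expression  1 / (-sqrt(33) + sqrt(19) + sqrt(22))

Group as (sqrt(19) + sqrt(22)) - sqrt(33); multiply by (sqrt(19) + sqrt(22)) + sqrt(33), then rationalise the remaining surd.

(-4*sqrt(33) + 15*sqrt(22) + 18*sqrt(19) + 11*sqrt(114))/804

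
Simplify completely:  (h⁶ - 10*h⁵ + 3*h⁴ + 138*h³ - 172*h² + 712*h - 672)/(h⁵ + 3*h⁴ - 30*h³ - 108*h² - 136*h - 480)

Factor: h⁶ - 10*h⁵ + 3*h⁴ + 138*h³ - 172*h² + 712*h - 672 = (h + 4)·(h - 1)·(h² + 4)·(h - 7)·(h - 6);  h⁵ + 3*h⁴ - 30*h³ - 108*h² - 136*h - 480 = (h² + 4)·(h + 4)·(h + 5)·(h - 6)
Cancel the common factors (h² + 4), (h + 4), (h - 6).

(h² - 8*h + 7)/(h + 5)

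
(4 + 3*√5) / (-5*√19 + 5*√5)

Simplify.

Multiply numerator and denominator by 5*√5 + 5*√19.
Denominator becomes -350; numerator becomes 20*√5 + 75 + 20*√19 + 15*√95.

(-3*√95 - 4*√19 - 15 - 4*√5)/70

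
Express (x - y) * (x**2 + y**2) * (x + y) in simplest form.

Pair the conjugate factors: (x+y)(x-y) = x**2 - y**2, then repeat with the next factor.

x**4 - y**4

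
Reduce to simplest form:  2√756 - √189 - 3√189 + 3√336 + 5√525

2√756 = 12*√21; √189 = 3*√21; 3√189 = 9*√21; 3√336 = 12*√21; 5√525 = 25*√21
Combine: (12 - 3 - 9 + 12 + 25)·√21 = 37*√21

37*√21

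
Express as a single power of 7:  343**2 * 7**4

7**10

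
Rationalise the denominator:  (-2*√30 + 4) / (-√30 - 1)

Multiply numerator and denominator by -1 + √30.
Denominator becomes -29; numerator becomes -64 + 6*√30.

(-6*√30 + 64)/29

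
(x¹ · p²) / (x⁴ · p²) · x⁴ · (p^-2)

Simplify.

Quotient: (x^-3)
Multiply by x⁴ · (p^-2): add exponents.

x/p²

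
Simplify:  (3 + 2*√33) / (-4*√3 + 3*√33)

(4*√3 + 3*√33 + 8*√11 + 66)/83

Multiply numerator and denominator by 4*√3 + 3*√33.
Denominator becomes 249; numerator becomes 12*√3 + 9*√33 + 24*√11 + 198.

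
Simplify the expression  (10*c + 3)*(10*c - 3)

100*c**2 - 9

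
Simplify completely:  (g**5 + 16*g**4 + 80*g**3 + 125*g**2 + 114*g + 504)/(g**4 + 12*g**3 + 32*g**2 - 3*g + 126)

g + 4

Factor: g**5 + 16*g**4 + 80*g**3 + 125*g**2 + 114*g + 504 = (g + 7)*(g + 4)*(g**2 - g + 3)*(g + 6);  g**4 + 12*g**3 + 32*g**2 - 3*g + 126 = (g + 7)*(g + 6)*(g**2 - g + 3)
Cancel the common factors (g**2 - g + 3), (g + 7), (g + 6).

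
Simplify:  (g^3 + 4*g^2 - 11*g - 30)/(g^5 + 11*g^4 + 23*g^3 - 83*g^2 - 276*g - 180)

1/(g^2 + 7*g + 6)

Factor: g^3 + 4*g^2 - 11*g - 30 = (g - 3)*(g + 2)*(g + 5);  g^5 + 11*g^4 + 23*g^3 - 83*g^2 - 276*g - 180 = (g + 5)*(g + 2)*(g + 6)*(g + 1)*(g - 3)
Cancel the common factors (g + 5), (g - 3), (g + 2).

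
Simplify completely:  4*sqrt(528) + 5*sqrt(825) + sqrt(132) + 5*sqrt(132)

53*sqrt(33)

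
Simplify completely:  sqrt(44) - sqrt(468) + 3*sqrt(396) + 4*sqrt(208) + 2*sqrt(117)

16*sqrt(13) + 20*sqrt(11)

sqrt(44) = 2*sqrt(11); sqrt(468) = 6*sqrt(13); 3*sqrt(396) = 18*sqrt(11); 4*sqrt(208) = 16*sqrt(13); 2*sqrt(117) = 6*sqrt(13)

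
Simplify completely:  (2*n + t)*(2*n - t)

4*n**2 - t**2

Product of conjugates: (P+Q)(P-Q) = P**2 - Q**2.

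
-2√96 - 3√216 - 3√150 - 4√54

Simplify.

-53*√6

2√96 = 8*√6; 3√216 = 18*√6; 3√150 = 15*√6; 4√54 = 12*√6
Combine: (-8 - 18 - 15 - 12)·√6 = -53*√6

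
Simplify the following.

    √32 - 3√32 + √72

√32 = 4*√2; 3√32 = 12*√2; √72 = 6*√2
Combine: (4 - 12 + 6)·√2 = -2*√2

-2*√2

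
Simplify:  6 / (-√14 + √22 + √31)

(-234*√14 + 30*√31 + 138*√22 + 24*√2387)/1207

Group as (√22 + √31) - √14; multiply by (√22 + √31) + √14, then rationalise the remaining surd.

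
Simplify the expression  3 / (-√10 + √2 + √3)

-15*√10 - 27*√3 - 33*√2 - 12*√15

Group as (√2 + √3) - √10; multiply by (√2 + √3) + √10, then rationalise the remaining surd.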